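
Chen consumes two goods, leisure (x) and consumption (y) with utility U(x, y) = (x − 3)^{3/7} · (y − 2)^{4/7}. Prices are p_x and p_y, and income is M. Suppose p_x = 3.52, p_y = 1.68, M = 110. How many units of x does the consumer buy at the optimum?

Let x' = x−3, y' = y−2. MRS = (3/4)·y'/x' = p_x/p_y.
After buying the subsistence bundle (3, 2), a share 3/7 of the remaining income goes to x: x* = 3 + 3/7·(M − 3p_x − 2p_y)/p_x.
Discretionary income = 110 − 3·3.52 − 2·1.68 = 96.08; x* = 3 + 3/7·96.08/3.52 = 14.6981.

x* = 14.6981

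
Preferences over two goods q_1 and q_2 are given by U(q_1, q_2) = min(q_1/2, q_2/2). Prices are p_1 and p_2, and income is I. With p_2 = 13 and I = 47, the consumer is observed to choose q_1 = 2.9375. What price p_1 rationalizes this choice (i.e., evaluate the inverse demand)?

Leontief preferences: the optimum is at the kink where q_1/2 = q_2/2, i.e. q_2 = q_1.
Budget: p_1·q_1 + p_2·q_1 = I, so (2·p_1 + 2·p_2)·q_1 = 2·I.
Demand: q_1*(p_1,p_2,I) = 2·I/(2·p_1 + 2·p_2), q_2* = 2·I/(2·p_1 + 2·p_2).
Set q_1* = 2.9375 in the demand function and solve for p_1: p_1 = 3.

p_1 = 3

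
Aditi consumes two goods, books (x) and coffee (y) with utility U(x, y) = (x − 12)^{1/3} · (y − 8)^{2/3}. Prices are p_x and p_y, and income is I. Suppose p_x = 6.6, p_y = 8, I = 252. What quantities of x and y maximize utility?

x* = 17.4949, y* = 17.0667

This is Cobb-Douglas in (x−12, y−8): tangency gives 1/3·p_y·(y−8) = 2/3·p_x·(x−12).
After buying the subsistence bundle (12, 8), a share 1/3 of the remaining income goes to x: x* = 12 + 1/3·(I − 12p_x − 8p_y)/p_x.
Discretionary income = 252 − 12·6.6 − 8·8 = 108.8; x* = 12 + 1/3·108.8/6.6 = 17.4949; y* = 8 + 2/3·108.8/8 = 17.0667.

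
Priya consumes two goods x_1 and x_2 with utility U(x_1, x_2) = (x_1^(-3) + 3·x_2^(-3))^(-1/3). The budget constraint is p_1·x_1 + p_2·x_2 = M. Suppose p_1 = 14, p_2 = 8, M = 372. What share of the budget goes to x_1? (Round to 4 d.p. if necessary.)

With the ratio pinned down, the budget gives x_1* = M/(p_1 + p_2·(x_2/x_1)) and x_2* = (x_2/x_1)·x_1*.
Numerically x_2/x_1 = 1.5137, so x_1* = 372/(14 + 8·1.5137) = 14.2476 and x_2* = 1.5137·14.2476 = 21.5666.
Expenditure on x_1: 14·14.2476 = 199.4669; share = 0.5362.

share on x_1 = 0.5362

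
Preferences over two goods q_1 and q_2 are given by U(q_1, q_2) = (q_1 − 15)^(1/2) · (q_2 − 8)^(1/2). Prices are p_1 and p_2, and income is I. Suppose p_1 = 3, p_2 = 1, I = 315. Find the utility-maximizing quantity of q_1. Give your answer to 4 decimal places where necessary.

This is Cobb-Douglas in (q_1−15, q_2−8): tangency gives 0.5·p_2·(q_2−8) = 0.5·p_1·(q_1−15).
After buying the subsistence bundle (15, 8), a share 0.5 of the remaining income goes to q_1: q_1* = 15 + 0.5·(I − 15p_1 − 8p_2)/p_1.
Discretionary income = 315 − 15·3 − 8·1 = 262; q_1* = 15 + 0.5·262/3 = 58.6667.

q_1* = 58.6667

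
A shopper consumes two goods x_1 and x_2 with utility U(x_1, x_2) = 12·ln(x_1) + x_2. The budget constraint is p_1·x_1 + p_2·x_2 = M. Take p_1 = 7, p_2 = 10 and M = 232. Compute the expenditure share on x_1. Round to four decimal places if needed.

share on x_1 = 0.5172

MU_x_1 = 12/x_1, MU_x_2 = 1. Tangency: 12/x_1 = p_1/p_2.
So x_1*(p_1,p_2) = 12·p_2/p_1, independent of income; and x_2* = (M − 12·p_2)/p_2.
At the given prices: x_1* = 12·10/7 = 17.1429, and x_2* = 11.2.
Expenditure on x_1: 7·17.1429 = 120; share = 0.5172.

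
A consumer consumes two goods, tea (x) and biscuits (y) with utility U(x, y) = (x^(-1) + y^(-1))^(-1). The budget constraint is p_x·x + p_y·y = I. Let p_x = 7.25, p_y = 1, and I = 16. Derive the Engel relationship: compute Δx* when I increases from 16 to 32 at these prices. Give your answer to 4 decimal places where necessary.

MRS = MU_x/MU_y = (y/x)^(2). Set equal to p_x/p_y.
Solve for the ratio: y/x = [p_x/p_y]^(0.5).
With the ratio pinned down, the budget gives x* = I/(p_x + p_y·(y/x)) and y* = (y/x)·x*.
Numerically y/x = 2.692582, so x* = 16/(7.25 + 1·2.692582) = 1.6092.
At I' = 32: x* = 3.2185. Change: 3.2185 − 1.6092 = 1.6092.

Δx* = 1.6092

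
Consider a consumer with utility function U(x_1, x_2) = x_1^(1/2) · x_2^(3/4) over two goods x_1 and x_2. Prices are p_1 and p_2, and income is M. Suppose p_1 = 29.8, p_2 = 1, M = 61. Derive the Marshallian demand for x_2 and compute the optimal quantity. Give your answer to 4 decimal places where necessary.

x_2* = 36.6

Tangency: MRS = (2/3)·x_2/x_1 = p_1/p_2.
Rearranging, p_2·x_2 = (3/2)·p_1·x_1. Substituting into the budget gives p_1·x_1·(1 + (3/2)) = M.
Demand: x_1*(p_1,p_2,M) = 0.4·M/p_1 and x_2* = 0.6·M/p_2.
At p_1=29.8, p_2=1, M=61: x_2* = 0.6·61/1 = 36.6.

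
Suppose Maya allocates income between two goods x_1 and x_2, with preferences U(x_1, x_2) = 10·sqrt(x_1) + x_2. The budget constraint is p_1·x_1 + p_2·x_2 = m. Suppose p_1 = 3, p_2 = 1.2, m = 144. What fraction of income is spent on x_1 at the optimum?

Plugging in: x_1* = (5·1.2/3)² = 4, x_2* = 110.
Expenditure on x_1: 3·4 = 12; share = 0.0833.

share on x_1 = 0.0833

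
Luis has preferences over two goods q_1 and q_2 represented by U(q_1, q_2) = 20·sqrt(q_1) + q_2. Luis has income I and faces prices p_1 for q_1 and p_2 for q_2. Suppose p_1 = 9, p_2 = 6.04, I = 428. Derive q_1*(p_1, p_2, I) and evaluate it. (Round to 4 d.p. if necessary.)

Set MRS = p_1/p_2: 10·q_1^(−1/2) = p_1/p_2.
Thus q_1* = (10·p_2/p_1)² — independent of I — with the rest of income spent on q_2.
Plugging in: q_1* = (10·6.04/9)² = 45.039.

q_1* = 45.039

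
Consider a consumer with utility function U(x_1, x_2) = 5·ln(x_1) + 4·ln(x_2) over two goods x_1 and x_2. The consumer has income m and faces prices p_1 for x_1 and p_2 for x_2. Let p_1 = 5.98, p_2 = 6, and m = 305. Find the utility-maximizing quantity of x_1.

The MRS is (5/4)·x_2/x_1. Set MRS = p_1/p_2.
Rearranging, p_2·x_2 = (4/5)·p_1·x_1. Substituting into the budget gives p_1·x_1·(1 + (4/5)) = m.
Demand: x_1*(p_1,p_2,m) = 5/9·m/p_1 and x_2* = 4/9·m/p_2.
At p_1=5.98, p_2=6, m=305: x_1* = 5/9·305/5.98 = 28.3352.

x_1* = 28.3352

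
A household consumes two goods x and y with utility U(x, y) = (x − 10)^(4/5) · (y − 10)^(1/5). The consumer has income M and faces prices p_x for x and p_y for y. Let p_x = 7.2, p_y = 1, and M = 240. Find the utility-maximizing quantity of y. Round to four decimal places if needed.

y* = 41.6

MRS = 4·(y−10)/(x−10). Tangency with p_x/p_y gives y−10 = (1/4)·(p_x/p_y)·(x−10).
After buying the subsistence bundle (10, 10), a share 0.8 of the remaining income goes to x: x* = 10 + 0.8·(M − 10p_x − 10p_y)/p_x.
Discretionary income = 240 − 10·7.2 − 10·1 = 158; y* = 10 + 0.2·158/1 = 41.6.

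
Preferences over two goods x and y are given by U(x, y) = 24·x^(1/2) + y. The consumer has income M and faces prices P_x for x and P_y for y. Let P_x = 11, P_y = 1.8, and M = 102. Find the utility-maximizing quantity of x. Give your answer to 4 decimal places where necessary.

x* = 3.8559

Set MRS = P_x/P_y: 12·x^(−1/2) = P_x/P_y.
Thus x* = (12·P_y/P_x)² — independent of M — with the rest of income spent on y.
Plugging in: x* = (12·1.8/11)² = 3.8559.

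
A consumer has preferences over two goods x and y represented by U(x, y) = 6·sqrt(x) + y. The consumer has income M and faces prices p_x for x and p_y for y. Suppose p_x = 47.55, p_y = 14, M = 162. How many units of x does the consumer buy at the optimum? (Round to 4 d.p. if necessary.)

Plugging in: x* = (3·14/47.55)² = 0.7802.

x* = 0.7802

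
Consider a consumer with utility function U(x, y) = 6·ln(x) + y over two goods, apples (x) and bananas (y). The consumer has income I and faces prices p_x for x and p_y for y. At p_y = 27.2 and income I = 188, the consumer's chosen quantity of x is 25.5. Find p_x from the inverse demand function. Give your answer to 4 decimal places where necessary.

p_x = 6.4

MU_x = 6/x, MU_y = 1. Tangency: 6/x = p_x/p_y.
So x*(p_x,p_y) = 6·p_y/p_x, independent of income; and y* = (I − 6·p_y)/p_y.
Set x* = 25.5 in the demand function and solve for p_x: p_x = 6.4.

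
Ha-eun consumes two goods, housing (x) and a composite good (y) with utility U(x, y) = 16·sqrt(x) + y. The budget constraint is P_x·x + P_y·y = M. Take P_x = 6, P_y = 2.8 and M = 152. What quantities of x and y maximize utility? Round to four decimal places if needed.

MU_x = 8/√x, MU_y = 1. Tangency: 8/√x = P_x/P_y.
Thus x* = (8·P_y/P_x)² — independent of M — with the rest of income spent on y.
Plugging in: x* = (8·2.8/6)² = 13.9378, y* = 24.419.

x* = 13.9378, y* = 24.419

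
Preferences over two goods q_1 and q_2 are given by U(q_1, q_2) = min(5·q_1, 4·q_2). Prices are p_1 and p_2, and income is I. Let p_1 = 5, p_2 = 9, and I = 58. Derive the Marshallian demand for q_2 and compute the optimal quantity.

Leontief preferences: the optimum is at the kink where q_1/4 = q_2/5, i.e. q_2 = (5/4)·q_1.
Budget: p_1·q_1 + p_2·(5/4)·q_1 = I, so (4·p_1 + 5·p_2)·q_1 = 4·I.
Demand: q_1*(p_1,p_2,I) = 4·I/(4·p_1 + 5·p_2), q_2* = 5·I/(4·p_1 + 5·p_2).
Here 4·5 + 5·9 = 65, giving q_2* = 4.4615.

q_2* = 4.4615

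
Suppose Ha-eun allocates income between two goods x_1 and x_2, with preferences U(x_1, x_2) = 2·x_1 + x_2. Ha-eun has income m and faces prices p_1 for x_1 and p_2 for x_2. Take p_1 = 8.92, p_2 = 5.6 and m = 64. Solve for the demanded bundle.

Perfect substitutes: compare marginal utility per dollar. 2/p_1 vs 1/p_2 → 0.2242 vs 0.1786.
x_1 gives more utility per dollar, so spend all income on x_1: x_1* = m/p_1, x_2* = 0.
Numerically: x_1* = 7.1749, x_2* = 0.

x_1* = 7.1749, x_2* = 0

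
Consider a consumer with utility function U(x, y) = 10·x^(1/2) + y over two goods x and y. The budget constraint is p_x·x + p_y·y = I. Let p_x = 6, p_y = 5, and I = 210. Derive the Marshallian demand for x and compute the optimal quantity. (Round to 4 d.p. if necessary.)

x* = 17.3611

Utility is quasi-linear in y; the FOC for x is 5/√x = p_x/p_y.
Thus x* = (5·p_y/p_x)² — independent of I — with the rest of income spent on y.
Plugging in: x* = (5·5/6)² = 17.3611.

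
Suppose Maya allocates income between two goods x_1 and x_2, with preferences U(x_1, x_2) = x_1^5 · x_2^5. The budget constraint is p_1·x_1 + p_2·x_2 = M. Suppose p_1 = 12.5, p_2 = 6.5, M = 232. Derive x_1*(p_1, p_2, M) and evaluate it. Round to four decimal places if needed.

x_1* = 9.28

MU_x_1/MU_x_2 = (5·x_2)/(5·x_1); tangency sets this equal to p_1/p_2.
So 5·p_2·x_2 = 5·p_1·x_1; combined with the budget, a share 0.5 of income goes to x_1.
Demand: x_1*(p_1,p_2,M) = 0.5·M/p_1 and x_2* = 0.5·M/p_2.
At p_1=12.5, p_2=6.5, M=232: x_1* = 0.5·232/12.5 = 9.28.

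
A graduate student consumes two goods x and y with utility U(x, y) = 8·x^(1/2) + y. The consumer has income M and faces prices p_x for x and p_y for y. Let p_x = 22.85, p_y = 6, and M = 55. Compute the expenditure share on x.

Thus x* = (4·p_y/p_x)² — independent of M — with the rest of income spent on y.
Plugging in: x* = (4·6/22.85)² = 1.1032, y* = 4.9654.
Expenditure on x: 22.85·1.1032 = 25.2079; share = 0.4583.

share on x = 0.4583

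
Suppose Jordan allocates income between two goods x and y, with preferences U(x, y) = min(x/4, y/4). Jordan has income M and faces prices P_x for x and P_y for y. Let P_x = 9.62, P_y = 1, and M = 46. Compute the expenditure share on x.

With perfect complements, no substitution: consume in ratio x:y = 4:4.
Budget: P_x·x + P_y·x = M, so (4·P_x + 4·P_y)·x = 4·M.
Demand: x*(P_x,P_y,M) = 4·M/(4·P_x + 4·P_y), y* = 4·M/(4·P_x + 4·P_y).
Here 4·9.62 + 4·1 = 42.48, giving x* = 4.3315 and y* = 4.3315.
Expenditure on x: 9.62·4.3315 = 41.6685; share = 0.9058.

share on x = 0.9058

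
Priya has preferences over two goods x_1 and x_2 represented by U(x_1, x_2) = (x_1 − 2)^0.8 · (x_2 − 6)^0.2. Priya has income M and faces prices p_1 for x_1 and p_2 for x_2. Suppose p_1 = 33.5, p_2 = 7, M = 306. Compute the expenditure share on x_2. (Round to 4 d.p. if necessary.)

share on x_2 = 0.266

Let x_1' = x_1−2, x_2' = x_2−6. MRS = 4·x_2'/x_1' = p_1/p_2.
Substituting into the budget: x_1* = 2 + 0.8·(M − 2·p_1 − 6·p_2)/p_1, and x_2* = 6 + 0.2·(…)/p_2.
Discretionary income = 306 − 2·33.5 − 6·7 = 197; x_1* = 2 + 0.8·197/33.5 = 6.7045; x_2* = 6 + 0.2·197/7 = 11.6286.
Expenditure on x_2: 7·11.6286 = 81.4; share = 0.266.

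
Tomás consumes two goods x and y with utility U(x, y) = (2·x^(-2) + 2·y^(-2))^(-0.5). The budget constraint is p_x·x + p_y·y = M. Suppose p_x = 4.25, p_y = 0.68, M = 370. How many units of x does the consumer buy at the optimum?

MRS = MU_x/MU_y = (y/x)^(3). Set equal to p_x/p_y.
Hence y/x = (p_x/p_y)^(1/(3)), i.e. raised to the 1/3 power.
With the ratio pinned down, the budget gives x* = M/(p_x + p_y·(y/x)) and y* = (y/x)·x*.
Numerically y/x = 1.842016, so x* = 370/(4.25 + 0.68·1.842016) = 67.2413.

x* = 67.2413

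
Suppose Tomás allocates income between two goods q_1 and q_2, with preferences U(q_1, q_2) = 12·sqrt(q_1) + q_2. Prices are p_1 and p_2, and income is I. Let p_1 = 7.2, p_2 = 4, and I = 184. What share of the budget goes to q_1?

share on q_1 = 0.4348

Utility is quasi-linear in q_2; the FOC for q_1 is 6/√q_1 = p_1/p_2.
Solve: √q_1 = 6·p_2/p_1, so q_1*(p_1,p_2) = (6·p_2/p_1)², and q_2* = (I − p_1·q_1*)/p_2.
Plugging in: q_1* = (6·4/7.2)² = 11.1111, q_2* = 26.
Expenditure on q_1: 7.2·11.1111 = 80; share = 0.4348.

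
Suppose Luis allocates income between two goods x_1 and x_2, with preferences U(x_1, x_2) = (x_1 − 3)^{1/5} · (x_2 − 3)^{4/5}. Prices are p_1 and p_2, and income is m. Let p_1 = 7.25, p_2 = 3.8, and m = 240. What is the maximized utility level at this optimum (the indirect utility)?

V = 29.0027

Let x_1' = x_1−3, x_2' = x_2−3. MRS = (1/4)·x_2'/x_1' = p_1/p_2.
Substituting into the budget: x_1* = 3 + 0.2·(m − 3·p_1 − 3·p_2)/p_1, and x_2* = 3 + 0.8·(…)/p_2.
Discretionary income = 240 − 3·7.25 − 3·3.8 = 206.85; x_1* = 3 + 0.2·206.85/7.25 = 8.7062; x_2* = 3 + 0.8·206.85/3.8 = 46.5474.
Utility at the optimum: U(8.7062, 46.5474) = 29.0027.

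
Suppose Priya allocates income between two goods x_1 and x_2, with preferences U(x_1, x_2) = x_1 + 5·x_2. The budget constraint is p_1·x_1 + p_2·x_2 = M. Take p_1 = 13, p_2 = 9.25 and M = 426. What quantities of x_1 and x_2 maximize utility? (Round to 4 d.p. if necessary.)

x_1* = 0, x_2* = 46.0541

x_2 gives more utility per dollar, so spend all income on x_2: x_2* = M/p_2, x_1* = 0.
Numerically: x_1* = 0, x_2* = 46.0541.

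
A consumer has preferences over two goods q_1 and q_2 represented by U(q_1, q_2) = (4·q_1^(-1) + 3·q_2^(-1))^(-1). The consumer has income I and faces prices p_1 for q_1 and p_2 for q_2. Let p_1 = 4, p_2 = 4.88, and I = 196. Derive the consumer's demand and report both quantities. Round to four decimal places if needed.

MU_q_1 ∝ 4·q_1^(-2), MU_q_2 ∝ 3·q_2^(-2), so MRS = (4/3)·(q_2/q_1)^(2) = p_1/p_2.
Hence q_2/q_1 = ((3/4)·p_1/p_2)^(1/(2)), i.e. raised to the 0.5 power.
Substitute q_2 = (q_2/q_1)·q_1 into the budget: q_1* = I/(p_1 + p_2·(q_2/q_1)).
Numerically q_2/q_1 = 0.784063, so q_1* = 196/(4 + 4.88·0.784063) = 25.044 and q_2* = 0.784063·25.044 = 19.6361.

q_1* = 25.044, q_2* = 19.6361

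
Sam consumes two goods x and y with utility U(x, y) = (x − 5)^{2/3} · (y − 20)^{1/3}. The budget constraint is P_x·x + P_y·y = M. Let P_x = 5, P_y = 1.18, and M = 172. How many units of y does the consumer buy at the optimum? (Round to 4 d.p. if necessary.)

y* = 54.8588

Let x' = x−5, y' = y−20. MRS = 2·y'/x' = P_x/P_y.
After buying the subsistence bundle (5, 20), a share 2/3 of the remaining income goes to x: x* = 5 + 2/3·(M − 5P_x − 20P_y)/P_x.
Discretionary income = 172 − 5·5 − 20·1.18 = 123.4; y* = 20 + 1/3·123.4/1.18 = 54.8588.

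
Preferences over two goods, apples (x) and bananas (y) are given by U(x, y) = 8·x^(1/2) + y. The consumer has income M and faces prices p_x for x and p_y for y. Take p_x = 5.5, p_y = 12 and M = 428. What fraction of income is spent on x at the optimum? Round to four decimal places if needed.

share on x = 0.9788

Plugging in: x* = (4·12/5.5)² = 76.1653, y* = 0.7576.
Expenditure on x: 5.5·76.1653 = 418.9091; share = 0.9788.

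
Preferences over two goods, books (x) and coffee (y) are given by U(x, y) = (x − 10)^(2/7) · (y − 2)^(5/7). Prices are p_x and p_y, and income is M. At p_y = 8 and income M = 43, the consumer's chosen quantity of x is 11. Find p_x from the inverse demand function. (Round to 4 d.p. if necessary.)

MRS = (2/5)·(y−2)/(x−10). Tangency with p_x/p_y gives y−2 = (5/2)·(p_x/p_y)·(x−10).
Substituting into the budget: x* = 10 + 2/7·(M − 10·p_x − 2·p_y)/p_x, and y* = 2 + 5/7·(…)/p_y.
Set x* = 11 in the demand function and solve for p_x: p_x = 2.

p_x = 2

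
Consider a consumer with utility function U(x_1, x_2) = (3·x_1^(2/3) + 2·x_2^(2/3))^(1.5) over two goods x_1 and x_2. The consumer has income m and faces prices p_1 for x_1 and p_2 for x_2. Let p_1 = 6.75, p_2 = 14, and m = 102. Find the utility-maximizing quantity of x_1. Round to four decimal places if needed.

MU_x_1 ∝ 3·x_1^(-1/3), MU_x_2 ∝ 2·x_2^(-1/3), so MRS = (3/2)·(x_2/x_1)^(1/3) = p_1/p_2.
Hence x_2/x_1 = ((2/3)·p_1/p_2)^(1/(1/3)), i.e. raised to the 3 power.
With the ratio pinned down, the budget gives x_1* = m/(p_1 + p_2·(x_2/x_1)) and x_2* = (x_2/x_1)·x_1*.
Numerically x_2/x_1 = 0.033209, so x_1* = 102/(6.75 + 14·0.033209) = 14.1374.

x_1* = 14.1374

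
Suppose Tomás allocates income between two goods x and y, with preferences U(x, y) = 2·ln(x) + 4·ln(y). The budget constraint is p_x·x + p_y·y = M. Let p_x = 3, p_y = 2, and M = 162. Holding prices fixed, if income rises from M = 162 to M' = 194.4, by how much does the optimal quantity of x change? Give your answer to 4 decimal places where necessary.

Δx* = 3.6

The MRS is (1/2)·y/x. Set MRS = p_x/p_y.
So 2·p_y·y = 4·p_x·x; combined with the budget, a share 1/3 of income goes to x.
Demand: x*(p_x,p_y,M) = 1/3·M/p_x and y* = 2/3·M/p_y.
At p_x=3, p_y=2, M=162: x* = 1/3·162/3 = 18.
At M' = 194.4: x* = 21.6. Change: 21.6 − 18 = 3.6.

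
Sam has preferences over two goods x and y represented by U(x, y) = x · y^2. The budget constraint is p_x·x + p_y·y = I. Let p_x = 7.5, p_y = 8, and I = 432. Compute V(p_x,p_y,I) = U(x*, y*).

V = 24883.2

At p_x=7.5, p_y=8, I=432: x* = 1/3·432/7.5 = 19.2, y* = 36.
Utility at the optimum: U(19.2, 36) = 24883.2.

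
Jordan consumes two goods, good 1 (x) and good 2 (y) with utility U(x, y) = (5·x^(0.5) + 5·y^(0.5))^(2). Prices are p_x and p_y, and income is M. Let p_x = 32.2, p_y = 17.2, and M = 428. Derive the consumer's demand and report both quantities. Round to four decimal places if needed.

x* = 4.628, y* = 16.2198

From the CES first-order condition, (y/x)^(0.5) = p_x/p_y.
Hence y/x = (p_x/p_y)^(1/(0.5)), i.e. raised to the 2 power.
Substitute y = (y/x)·x into the budget: x* = M/(p_x + p_y·(y/x)).
Numerically y/x = 3.504732, so x* = 428/(32.2 + 17.2·3.504732) = 4.628 and y* = 3.504732·4.628 = 16.2198.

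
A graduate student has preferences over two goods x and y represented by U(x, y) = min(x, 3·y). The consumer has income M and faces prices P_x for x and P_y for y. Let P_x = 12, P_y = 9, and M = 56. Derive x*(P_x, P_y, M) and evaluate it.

Leontief preferences: the optimum is at the kink where x/3 = y/1, i.e. y = (1/3)·x.
Budget: P_x·x + P_y·(1/3)·x = M, so (3·P_x + P_y)·x = 3·M.
Demand: x*(P_x,P_y,M) = 3·M/(3·P_x + P_y), y* = M/(3·P_x + P_y).
Here 3·12 + 9 = 45, giving x* = 3.7333.

x* = 3.7333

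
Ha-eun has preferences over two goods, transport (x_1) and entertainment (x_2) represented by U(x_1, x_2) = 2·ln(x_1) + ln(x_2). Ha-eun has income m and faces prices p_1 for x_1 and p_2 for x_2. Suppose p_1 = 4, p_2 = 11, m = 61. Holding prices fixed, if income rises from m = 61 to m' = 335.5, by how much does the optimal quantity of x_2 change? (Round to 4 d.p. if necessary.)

Δx_2* = 8.3182

Tangency: MRS = 2·x_2/x_1 = p_1/p_2.
Rearranging, p_2·x_2 = (1/2)·p_1·x_1. Substituting into the budget gives p_1·x_1·(1 + (1/2)) = m.
Demand: x_1*(p_1,p_2,m) = 2/3·m/p_1 and x_2* = 1/3·m/p_2.
At p_1=4, p_2=11, m=61: x_2* = 1/3·61/11 = 1.8485.
At m' = 335.5: x_2* = 10.1667. Change: 10.1667 − 1.8485 = 8.3182.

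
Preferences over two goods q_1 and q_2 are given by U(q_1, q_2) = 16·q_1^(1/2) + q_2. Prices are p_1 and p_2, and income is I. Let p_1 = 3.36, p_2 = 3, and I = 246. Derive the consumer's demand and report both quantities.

MU_q_1 = 8/√q_1, MU_q_2 = 1. Tangency: 8/√q_1 = p_1/p_2.
Thus q_1* = (8·p_2/p_1)² — independent of I — with the rest of income spent on q_2.
Plugging in: q_1* = (8·3/3.36)² = 51.0204, q_2* = 24.8571.

q_1* = 51.0204, q_2* = 24.8571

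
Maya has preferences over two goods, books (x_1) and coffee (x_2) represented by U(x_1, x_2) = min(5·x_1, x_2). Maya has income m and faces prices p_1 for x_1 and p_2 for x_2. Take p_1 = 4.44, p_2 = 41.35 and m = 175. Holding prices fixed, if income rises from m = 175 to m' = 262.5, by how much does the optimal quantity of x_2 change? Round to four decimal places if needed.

Δx_2* = 2.0716

Demand: x_1*(p_1,p_2,m) = m/(p_1 + 5·p_2), x_2* = 5·m/(p_1 + 5·p_2).
Here 4.44 + 5·41.35 = 211.19, giving x_2* = 4.1432.
At m' = 262.5: x_2* = 6.2148. Change: 6.2148 − 4.1432 = 2.0716.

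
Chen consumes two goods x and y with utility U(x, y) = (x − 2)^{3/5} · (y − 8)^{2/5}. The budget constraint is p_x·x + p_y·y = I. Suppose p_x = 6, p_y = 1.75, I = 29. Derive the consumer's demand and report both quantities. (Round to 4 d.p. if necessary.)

x* = 2.3, y* = 8.6857

This is Cobb-Douglas in (x−2, y−8): tangency gives 0.6·p_y·(y−8) = 0.4·p_x·(x−2).
After buying the subsistence bundle (2, 8), a share 0.6 of the remaining income goes to x: x* = 2 + 0.6·(I − 2p_x − 8p_y)/p_x.
Discretionary income = 29 − 2·6 − 8·1.75 = 3; x* = 2 + 0.6·3/6 = 2.3; y* = 8 + 0.4·3/1.75 = 8.6857.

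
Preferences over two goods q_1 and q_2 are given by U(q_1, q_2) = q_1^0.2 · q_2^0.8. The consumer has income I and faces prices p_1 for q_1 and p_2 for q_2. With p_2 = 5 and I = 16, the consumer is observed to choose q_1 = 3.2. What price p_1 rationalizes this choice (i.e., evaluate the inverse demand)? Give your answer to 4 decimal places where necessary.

MU_q_1/MU_q_2 = (0.2·q_2)/(0.8·q_1); tangency sets this equal to p_1/p_2.
Rearranging, p_2·q_2 = 4·p_1·q_1. Substituting into the budget gives p_1·q_1·(1 + 4) = I.
Demand: q_1*(p_1,p_2,I) = 0.2·I/p_1 and q_2* = 0.8·I/p_2.
Set q_1* = 3.2 in the demand function and solve for p_1: p_1 = 1.

p_1 = 1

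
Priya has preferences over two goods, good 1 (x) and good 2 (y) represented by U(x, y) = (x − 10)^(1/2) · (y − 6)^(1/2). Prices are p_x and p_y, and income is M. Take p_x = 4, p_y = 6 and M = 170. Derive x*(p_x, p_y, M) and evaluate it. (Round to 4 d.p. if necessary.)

x* = 21.75

MRS = (y−6)/(x−10). Tangency with p_x/p_y gives y−6 = (p_x/p_y)·(x−10).
Substituting into the budget: x* = 10 + 0.5·(M − 10·p_x − 6·p_y)/p_x, and y* = 6 + 0.5·(…)/p_y.
Discretionary income = 170 − 10·4 − 6·6 = 94; x* = 10 + 0.5·94/4 = 21.75.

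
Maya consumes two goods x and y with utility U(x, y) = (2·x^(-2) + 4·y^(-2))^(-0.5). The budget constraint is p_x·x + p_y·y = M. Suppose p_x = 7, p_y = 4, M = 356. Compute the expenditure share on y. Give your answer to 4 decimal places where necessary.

MU_x ∝ 2·x^(-3), MU_y ∝ 4·y^(-3), so MRS = (1/2)·(y/x)^(3) = p_x/p_y.
Hence y/x = (2·p_x/p_y)^(1/(3)), i.e. raised to the 1/3 power.
Substitute y = (y/x)·x into the budget: x* = M/(p_x + p_y·(y/x)).
Numerically y/x = 1.518294, so x* = 356/(7 + 4·1.518294) = 27.2313 and y* = 1.518294·27.2313 = 41.3452.
Expenditure on y: 4·41.3452 = 165.3807; share = 0.4646.

share on y = 0.4646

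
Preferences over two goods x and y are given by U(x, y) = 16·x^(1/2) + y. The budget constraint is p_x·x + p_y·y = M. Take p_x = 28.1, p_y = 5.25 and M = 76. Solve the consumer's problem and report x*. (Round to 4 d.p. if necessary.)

MU_x = 8/√x, MU_y = 1. Tangency: 8/√x = p_x/p_y.
Solve: √x = 8·p_y/p_x, so x*(p_x,p_y) = (8·p_y/p_x)², and y* = (M − p_x·x*)/p_y.
Plugging in: x* = (8·5.25/28.1)² = 2.234.

x* = 2.234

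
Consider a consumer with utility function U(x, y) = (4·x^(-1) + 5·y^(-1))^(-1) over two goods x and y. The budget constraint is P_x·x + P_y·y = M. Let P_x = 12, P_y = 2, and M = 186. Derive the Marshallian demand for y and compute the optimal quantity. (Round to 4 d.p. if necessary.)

With the ratio pinned down, the budget gives x* = M/(P_x + P_y·(y/x)) and y* = (y/x)·x*.
Numerically y/x = 2.738613, so x* = 186/(12 + 2·2.738613) = 10.6424 and y* = 2.738613·10.6424 = 29.1455.

y* = 29.1455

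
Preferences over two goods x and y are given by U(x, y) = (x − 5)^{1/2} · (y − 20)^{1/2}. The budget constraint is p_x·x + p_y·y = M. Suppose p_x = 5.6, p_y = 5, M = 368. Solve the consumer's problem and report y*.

y* = 44

This is Cobb-Douglas in (x−5, y−20): tangency gives 0.5·p_y·(y−20) = 0.5·p_x·(x−5).
After buying the subsistence bundle (5, 20), a share 0.5 of the remaining income goes to x: x* = 5 + 0.5·(M − 5p_x − 20p_y)/p_x.
Discretionary income = 368 − 5·5.6 − 20·5 = 240; y* = 20 + 0.5·240/5 = 44.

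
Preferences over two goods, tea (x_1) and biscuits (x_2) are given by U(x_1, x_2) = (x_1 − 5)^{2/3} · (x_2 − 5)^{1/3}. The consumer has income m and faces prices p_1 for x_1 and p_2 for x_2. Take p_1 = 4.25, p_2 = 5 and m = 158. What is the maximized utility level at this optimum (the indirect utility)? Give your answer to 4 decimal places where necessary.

V = 13.1794

Substituting into the budget: x_1* = 5 + 2/3·(m − 5·p_1 − 5·p_2)/p_1, and x_2* = 5 + 1/3·(…)/p_2.
Discretionary income = 158 − 5·4.25 − 5·5 = 111.75; x_1* = 5 + 2/3·111.75/4.25 = 22.5294; x_2* = 5 + 1/3·111.75/5 = 12.45.
Utility at the optimum: U(22.5294, 12.45) = 13.1794.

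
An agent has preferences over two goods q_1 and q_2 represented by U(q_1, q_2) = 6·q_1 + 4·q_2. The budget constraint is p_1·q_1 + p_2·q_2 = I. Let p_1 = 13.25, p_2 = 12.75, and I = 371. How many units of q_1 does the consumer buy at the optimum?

q_1* = 28

Numerically: q_1* = 28, q_2* = 0.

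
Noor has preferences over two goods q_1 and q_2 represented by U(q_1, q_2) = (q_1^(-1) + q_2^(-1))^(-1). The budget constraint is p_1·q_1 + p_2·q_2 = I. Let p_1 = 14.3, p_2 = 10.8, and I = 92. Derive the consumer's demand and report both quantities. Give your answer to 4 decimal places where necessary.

From the CES first-order condition, (q_2/q_1)^(2) = p_1/p_2.
Solve for the ratio: q_2/q_1 = [p_1/p_2]^(0.5).
Substitute q_2 = (q_2/q_1)·q_1 into the budget: q_1* = I/(p_1 + p_2·(q_2/q_1)).
Numerically q_2/q_1 = 1.150684, so q_1* = 92/(14.3 + 10.8·1.150684) = 3.4422 and q_2* = 1.150684·3.4422 = 3.9608.

q_1* = 3.4422, q_2* = 3.9608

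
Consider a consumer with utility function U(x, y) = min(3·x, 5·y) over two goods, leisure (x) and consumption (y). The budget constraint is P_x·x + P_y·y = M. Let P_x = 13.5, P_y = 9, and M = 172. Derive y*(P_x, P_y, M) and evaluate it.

y* = 5.4603

Demand: x*(P_x,P_y,M) = 5·M/(5·P_x + 3·P_y), y* = 3·M/(5·P_x + 3·P_y).
Here 5·13.5 + 3·9 = 94.5, giving y* = 5.4603.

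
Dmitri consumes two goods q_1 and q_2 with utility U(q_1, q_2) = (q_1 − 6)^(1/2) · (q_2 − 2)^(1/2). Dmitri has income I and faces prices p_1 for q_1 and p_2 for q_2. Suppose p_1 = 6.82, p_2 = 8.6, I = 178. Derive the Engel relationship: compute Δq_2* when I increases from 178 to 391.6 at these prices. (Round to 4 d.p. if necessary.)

Let q_1' = q_1−6, q_2' = q_2−2. MRS = q_2'/q_1' = p_1/p_2.
After buying the subsistence bundle (6, 2), a share 0.5 of the remaining income goes to q_1: q_1* = 6 + 0.5·(I − 6p_1 − 2p_2)/p_1.
Discretionary income = 178 − 6·6.82 − 2·8.6 = 119.88; q_2* = 2 + 0.5·119.88/8.6 = 8.9698.
At I' = 391.6: q_2* = 21.3884. Change: 21.3884 − 8.9698 = 12.4186.

Δq_2* = 12.4186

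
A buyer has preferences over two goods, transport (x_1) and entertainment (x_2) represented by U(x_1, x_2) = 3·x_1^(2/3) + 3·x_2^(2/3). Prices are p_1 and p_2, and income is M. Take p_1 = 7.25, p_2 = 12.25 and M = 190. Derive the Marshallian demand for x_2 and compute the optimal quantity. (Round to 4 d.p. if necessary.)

x_2* = 4.0235

MRS = MU_x_1/MU_x_2 = (x_2/x_1)^(1/3). Set equal to p_1/p_2.
Hence x_2/x_1 = (p_1/p_2)^(1/(1/3)), i.e. raised to the 3 power.
Substitute x_2 = (x_2/x_1)·x_1 into the budget: x_1* = M/(p_1 + p_2·(x_2/x_1)).
Numerically x_2/x_1 = 0.207303, so x_1* = 190/(7.25 + 12.25·0.207303) = 19.4086 and x_2* = 0.207303·19.4086 = 4.0235.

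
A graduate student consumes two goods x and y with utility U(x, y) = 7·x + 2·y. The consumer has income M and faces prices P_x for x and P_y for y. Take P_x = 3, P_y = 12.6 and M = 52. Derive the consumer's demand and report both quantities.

Linear utility — the consumer picks whichever good has higher MU/price: 7/3 = 2.3333 vs 2/12.6 = 0.1587.
x gives more utility per dollar, so spend all income on x: x* = M/P_x, y* = 0.
Numerically: x* = 17.3333, y* = 0.

x* = 17.3333, y* = 0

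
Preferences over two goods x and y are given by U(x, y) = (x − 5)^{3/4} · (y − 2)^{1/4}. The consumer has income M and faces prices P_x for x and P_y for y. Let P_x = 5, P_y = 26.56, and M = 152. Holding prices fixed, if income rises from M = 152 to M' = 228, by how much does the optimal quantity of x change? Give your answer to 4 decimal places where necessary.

This is Cobb-Douglas in (x−5, y−2): tangency gives 0.75·P_y·(y−2) = 0.25·P_x·(x−5).
Substituting into the budget: x* = 5 + 0.75·(M − 5·P_x − 2·P_y)/P_x, and y* = 2 + 0.25·(…)/P_y.
Discretionary income = 152 − 5·5 − 2·26.56 = 73.88; x* = 5 + 0.75·73.88/5 = 16.082.
At M' = 228: x* = 27.482. Change: 27.482 − 16.082 = 11.4.

Δx* = 11.4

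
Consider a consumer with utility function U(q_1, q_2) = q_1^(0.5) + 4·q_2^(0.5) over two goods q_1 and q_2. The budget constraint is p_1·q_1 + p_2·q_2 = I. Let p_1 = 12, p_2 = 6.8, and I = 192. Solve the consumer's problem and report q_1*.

MU_q_1 ∝ q_1^(-0.5), MU_q_2 ∝ 4·q_2^(-0.5), so MRS = (1/4)·(q_2/q_1)^(0.5) = p_1/p_2.
Hence q_2/q_1 = (4·p_1/p_2)^(1/(0.5)), i.e. raised to the 2 power.
With the ratio pinned down, the budget gives q_1* = I/(p_1 + p_2·(q_2/q_1)) and q_2* = (q_2/q_1)·q_1*.
Numerically q_2/q_1 = 49.82699, so q_1* = 192/(12 + 6.8·49.82699) = 0.5473.

q_1* = 0.5473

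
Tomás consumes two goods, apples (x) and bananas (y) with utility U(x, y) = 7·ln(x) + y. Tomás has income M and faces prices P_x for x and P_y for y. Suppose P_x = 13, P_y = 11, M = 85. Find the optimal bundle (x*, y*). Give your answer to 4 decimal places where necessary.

x* = 5.9231, y* = 0.7273

At the given prices: x* = 7·11/13 = 5.9231, and y* = 0.7273.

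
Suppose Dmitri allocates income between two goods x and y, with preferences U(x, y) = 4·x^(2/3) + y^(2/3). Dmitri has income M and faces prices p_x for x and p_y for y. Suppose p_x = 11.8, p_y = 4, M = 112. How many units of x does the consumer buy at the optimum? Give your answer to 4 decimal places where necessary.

x* = 8.3554

From the CES first-order condition, 4·(y/x)^(1/3) = p_x/p_y.
Solve for the ratio: y/x = [(1/4)·p_x/p_y]^(3).
Substitute y = (y/x)·x into the budget: x* = M/(p_x + p_y·(y/x)).
Numerically y/x = 0.401131, so x* = 112/(11.8 + 4·0.401131) = 8.3554.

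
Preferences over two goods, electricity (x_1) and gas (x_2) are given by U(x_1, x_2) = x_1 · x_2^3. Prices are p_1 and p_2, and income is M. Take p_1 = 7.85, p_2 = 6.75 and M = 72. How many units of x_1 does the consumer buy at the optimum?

The MRS is (1/3)·x_2/x_1. Set MRS = p_1/p_2.
So p_2·x_2 = 3·p_1·x_1; combined with the budget, a share 0.25 of income goes to x_1.
Demand: x_1*(p_1,p_2,M) = 0.25·M/p_1 and x_2* = 0.75·M/p_2.
At p_1=7.85, p_2=6.75, M=72: x_1* = 0.25·72/7.85 = 2.293.

x_1* = 2.293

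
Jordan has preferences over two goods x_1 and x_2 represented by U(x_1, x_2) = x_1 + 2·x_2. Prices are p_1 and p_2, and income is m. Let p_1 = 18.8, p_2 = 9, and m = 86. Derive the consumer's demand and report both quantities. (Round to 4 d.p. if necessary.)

x_1* = 0, x_2* = 9.5556

Perfect substitutes: compare marginal utility per dollar. 1/p_1 vs 2/p_2 → 0.0532 vs 0.2222.
x_2 gives more utility per dollar, so spend all income on x_2: x_2* = m/p_2, x_1* = 0.
Numerically: x_1* = 0, x_2* = 9.5556.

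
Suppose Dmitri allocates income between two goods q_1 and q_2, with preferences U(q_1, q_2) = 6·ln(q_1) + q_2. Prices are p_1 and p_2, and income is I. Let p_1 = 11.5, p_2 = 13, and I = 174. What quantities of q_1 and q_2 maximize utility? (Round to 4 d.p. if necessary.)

Set MRS = p_1/p_2: (6/q_1)/1 = p_1/p_2.
So q_1*(p_1,p_2) = 6·p_2/p_1, independent of income; and q_2* = (I − 6·p_2)/p_2.
At the given prices: q_1* = 6·13/11.5 = 6.7826, and q_2* = 7.3846.

q_1* = 6.7826, q_2* = 7.3846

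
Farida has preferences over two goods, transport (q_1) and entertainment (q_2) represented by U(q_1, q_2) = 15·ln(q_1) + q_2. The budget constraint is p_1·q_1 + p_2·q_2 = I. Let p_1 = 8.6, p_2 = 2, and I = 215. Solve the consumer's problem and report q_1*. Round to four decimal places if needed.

q_1* = 3.4884

MU_q_1 = 15/q_1, MU_q_2 = 1. Tangency: 15/q_1 = p_1/p_2.
So q_1*(p_1,p_2) = 15·p_2/p_1, independent of income; and q_2* = (I − 15·p_2)/p_2.
At the given prices: q_1* = 15·2/8.6 = 3.4884.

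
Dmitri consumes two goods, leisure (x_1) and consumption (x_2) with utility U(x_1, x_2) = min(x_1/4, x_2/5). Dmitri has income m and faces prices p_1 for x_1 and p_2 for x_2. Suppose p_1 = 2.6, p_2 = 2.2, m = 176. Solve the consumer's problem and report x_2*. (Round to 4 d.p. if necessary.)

x_2* = 41.1215

Demand: x_1*(p_1,p_2,m) = 4·m/(4·p_1 + 5·p_2), x_2* = 5·m/(4·p_1 + 5·p_2).
Here 4·2.6 + 5·2.2 = 21.4, giving x_2* = 41.1215.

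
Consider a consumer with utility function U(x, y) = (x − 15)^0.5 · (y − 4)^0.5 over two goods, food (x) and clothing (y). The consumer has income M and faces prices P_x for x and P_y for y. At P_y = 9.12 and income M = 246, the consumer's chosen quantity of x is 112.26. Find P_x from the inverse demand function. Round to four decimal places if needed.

P_x = 1

MRS = (y−4)/(x−15). Tangency with P_x/P_y gives y−4 = (P_x/P_y)·(x−15).
Substituting into the budget: x* = 15 + 0.5·(M − 15·P_x − 4·P_y)/P_x, and y* = 4 + 0.5·(…)/P_y.
Set x* = 112.26 in the demand function and solve for P_x: P_x = 1.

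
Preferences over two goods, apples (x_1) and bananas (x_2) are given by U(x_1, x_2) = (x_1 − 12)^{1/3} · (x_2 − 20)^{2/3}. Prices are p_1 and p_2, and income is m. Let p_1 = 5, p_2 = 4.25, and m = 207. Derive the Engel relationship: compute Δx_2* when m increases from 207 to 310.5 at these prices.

After buying the subsistence bundle (12, 20), a share 1/3 of the remaining income goes to x_1: x_1* = 12 + 1/3·(m − 12p_1 − 20p_2)/p_1.
Discretionary income = 207 − 12·5 − 20·4.25 = 62; x_2* = 20 + 2/3·62/4.25 = 29.7255.
At m' = 310.5: x_2* = 45.9608. Change: 45.9608 − 29.7255 = 16.2353.

Δx_2* = 16.2353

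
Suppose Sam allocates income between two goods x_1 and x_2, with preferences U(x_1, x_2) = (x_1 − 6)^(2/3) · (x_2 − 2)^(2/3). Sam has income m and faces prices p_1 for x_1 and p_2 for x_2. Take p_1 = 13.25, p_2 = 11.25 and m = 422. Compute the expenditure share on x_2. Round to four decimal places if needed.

MRS = (x_2−2)/(x_1−6). Tangency with p_1/p_2 gives x_2−2 = (p_1/p_2)·(x_1−6).
After buying the subsistence bundle (6, 2), a share 0.5 of the remaining income goes to x_1: x_1* = 6 + 0.5·(m − 6p_1 − 2p_2)/p_1.
Discretionary income = 422 − 6·13.25 − 2·11.25 = 320; x_1* = 6 + 0.5·320/13.25 = 18.0755; x_2* = 2 + 0.5·320/11.25 = 16.2222.
Expenditure on x_2: 11.25·16.2222 = 182.5; share = 0.4325.

share on x_2 = 0.4325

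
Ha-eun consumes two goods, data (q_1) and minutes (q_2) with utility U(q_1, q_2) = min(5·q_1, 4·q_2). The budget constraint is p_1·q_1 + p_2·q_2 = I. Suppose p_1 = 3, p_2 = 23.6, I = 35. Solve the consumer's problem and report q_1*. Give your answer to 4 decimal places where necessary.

Leontief preferences: the optimum is at the kink where q_1/4 = q_2/5, i.e. q_2 = (5/4)·q_1.
Budget: p_1·q_1 + p_2·(5/4)·q_1 = I, so (4·p_1 + 5·p_2)·q_1 = 4·I.
Demand: q_1*(p_1,p_2,I) = 4·I/(4·p_1 + 5·p_2), q_2* = 5·I/(4·p_1 + 5·p_2).
Here 4·3 + 5·23.6 = 130, giving q_1* = 1.0769.

q_1* = 1.0769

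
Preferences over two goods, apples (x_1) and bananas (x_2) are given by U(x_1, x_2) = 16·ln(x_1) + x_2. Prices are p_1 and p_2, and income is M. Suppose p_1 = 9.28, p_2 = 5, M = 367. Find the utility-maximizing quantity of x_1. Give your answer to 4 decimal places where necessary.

x_1* = 8.6207

MU_x_1 = 16/x_1, MU_x_2 = 1. Tangency: 16/x_1 = p_1/p_2.
So x_1*(p_1,p_2) = 16·p_2/p_1, independent of income; and x_2* = (M − 16·p_2)/p_2.
At the given prices: x_1* = 16·5/9.28 = 8.6207.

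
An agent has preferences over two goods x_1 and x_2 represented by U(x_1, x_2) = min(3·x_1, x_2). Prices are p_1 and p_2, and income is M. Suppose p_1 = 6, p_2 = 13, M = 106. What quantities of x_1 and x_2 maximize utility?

Here 6 + 3·13 = 45, giving x_1* = 2.3556 and x_2* = 7.0667.

x_1* = 2.3556, x_2* = 7.0667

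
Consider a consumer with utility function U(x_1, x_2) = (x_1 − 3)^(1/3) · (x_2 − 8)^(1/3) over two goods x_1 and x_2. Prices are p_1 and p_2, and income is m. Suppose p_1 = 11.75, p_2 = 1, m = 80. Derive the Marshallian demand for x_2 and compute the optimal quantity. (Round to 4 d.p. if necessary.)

Substituting into the budget: x_1* = 3 + 0.5·(m − 3·p_1 − 8·p_2)/p_1, and x_2* = 8 + 0.5·(…)/p_2.
Discretionary income = 80 − 3·11.75 − 8·1 = 36.75; x_2* = 8 + 0.5·36.75/1 = 26.375.

x_2* = 26.375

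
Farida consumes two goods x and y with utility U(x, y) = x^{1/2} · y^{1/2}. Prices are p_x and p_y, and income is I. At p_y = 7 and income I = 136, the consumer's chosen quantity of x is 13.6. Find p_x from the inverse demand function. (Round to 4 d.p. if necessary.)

Tangency: MRS = y/x = p_x/p_y.
So 0.5·p_y·y = 0.5·p_x·x; combined with the budget, a share 0.5 of income goes to x.
Demand: x*(p_x,p_y,I) = 0.5·I/p_x and y* = 0.5·I/p_y.
Set x* = 13.6 in the demand function and solve for p_x: p_x = 5.

p_x = 5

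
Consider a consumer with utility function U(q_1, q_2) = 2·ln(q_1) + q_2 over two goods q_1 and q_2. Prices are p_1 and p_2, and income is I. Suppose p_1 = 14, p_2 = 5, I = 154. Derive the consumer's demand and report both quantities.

So q_1*(p_1,p_2) = 2·p_2/p_1, independent of income; and q_2* = (I − 2·p_2)/p_2.
At the given prices: q_1* = 2·5/14 = 0.7143, and q_2* = 28.8.

q_1* = 0.7143, q_2* = 28.8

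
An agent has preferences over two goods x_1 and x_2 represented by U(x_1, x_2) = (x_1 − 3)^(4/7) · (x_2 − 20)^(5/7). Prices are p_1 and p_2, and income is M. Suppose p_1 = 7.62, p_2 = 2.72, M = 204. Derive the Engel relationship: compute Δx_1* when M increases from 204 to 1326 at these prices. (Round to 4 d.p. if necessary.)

Δx_1* = 65.4418

This is Cobb-Douglas in (x_1−3, x_2−20): tangency gives 4/7·p_2·(x_2−20) = 5/7·p_1·(x_1−3).
Substituting into the budget: x_1* = 3 + 4/9·(M − 3·p_1 − 20·p_2)/p_1, and x_2* = 20 + 5/9·(…)/p_2.
Discretionary income = 204 − 3·7.62 − 20·2.72 = 126.74; x_1* = 3 + 4/9·126.74/7.62 = 10.3922.
At M' = 1326: x_1* = 75.8341. Change: 75.8341 − 10.3922 = 65.4418.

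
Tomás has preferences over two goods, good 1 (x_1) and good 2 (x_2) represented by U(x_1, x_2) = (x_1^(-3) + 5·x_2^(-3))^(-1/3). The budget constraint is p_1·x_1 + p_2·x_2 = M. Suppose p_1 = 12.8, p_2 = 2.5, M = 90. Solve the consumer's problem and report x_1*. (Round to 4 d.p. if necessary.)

MU_x_1 ∝ x_1^(-4), MU_x_2 ∝ 5·x_2^(-4), so MRS = (1/5)·(x_2/x_1)^(4) = p_1/p_2.
Solve for the ratio: x_2/x_1 = [5·p_1/p_2]^(0.25).
Substitute x_2 = (x_2/x_1)·x_1 into the budget: x_1* = M/(p_1 + p_2·(x_2/x_1)).
Numerically x_2/x_1 = 2.249365, so x_1* = 90/(12.8 + 2.5·2.249365) = 4.8851.

x_1* = 4.8851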